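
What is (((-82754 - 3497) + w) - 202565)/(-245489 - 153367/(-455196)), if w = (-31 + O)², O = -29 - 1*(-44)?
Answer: 131351357760/111745457477 ≈ 1.1755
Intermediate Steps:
O = 15 (O = -29 + 44 = 15)
w = 256 (w = (-31 + 15)² = (-16)² = 256)
(((-82754 - 3497) + w) - 202565)/(-245489 - 153367/(-455196)) = (((-82754 - 3497) + 256) - 202565)/(-245489 - 153367/(-455196)) = ((-86251 + 256) - 202565)/(-245489 - 153367*(-1/455196)) = (-85995 - 202565)/(-245489 + 153367/455196) = -288560/(-111745457477/455196) = -288560*(-455196/111745457477) = 131351357760/111745457477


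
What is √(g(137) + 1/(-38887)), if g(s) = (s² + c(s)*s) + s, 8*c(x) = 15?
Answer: √463649215145822/155548 ≈ 138.43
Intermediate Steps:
c(x) = 15/8 (c(x) = (⅛)*15 = 15/8)
g(s) = s² + 23*s/8 (g(s) = (s² + 15*s/8) + s = s² + 23*s/8)
√(g(137) + 1/(-38887)) = √((⅛)*137*(23 + 8*137) + 1/(-38887)) = √((⅛)*137*(23 + 1096) - 1/38887) = √((⅛)*137*1119 - 1/38887) = √(153303/8 - 1/38887) = √(5961493753/311096) = √463649215145822/155548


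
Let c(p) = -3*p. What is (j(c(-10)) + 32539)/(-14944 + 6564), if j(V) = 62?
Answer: -32601/8380 ≈ -3.8903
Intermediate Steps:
(j(c(-10)) + 32539)/(-14944 + 6564) = (62 + 32539)/(-14944 + 6564) = 32601/(-8380) = 32601*(-1/8380) = -32601/8380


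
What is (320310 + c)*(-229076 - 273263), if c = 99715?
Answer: -210994938475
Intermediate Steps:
(320310 + c)*(-229076 - 273263) = (320310 + 99715)*(-229076 - 273263) = 420025*(-502339) = -210994938475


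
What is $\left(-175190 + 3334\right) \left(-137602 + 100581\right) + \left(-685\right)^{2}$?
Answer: $6362750201$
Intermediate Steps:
$\left(-175190 + 3334\right) \left(-137602 + 100581\right) + \left(-685\right)^{2} = \left(-171856\right) \left(-37021\right) + 469225 = 6362280976 + 469225 = 6362750201$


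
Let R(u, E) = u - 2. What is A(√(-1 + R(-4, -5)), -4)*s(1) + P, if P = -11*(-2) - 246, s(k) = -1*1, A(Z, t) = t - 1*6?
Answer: -214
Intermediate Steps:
R(u, E) = -2 + u
A(Z, t) = -6 + t (A(Z, t) = t - 6 = -6 + t)
s(k) = -1
P = -224 (P = 22 - 246 = -224)
A(√(-1 + R(-4, -5)), -4)*s(1) + P = (-6 - 4)*(-1) - 224 = -10*(-1) - 224 = 10 - 224 = -214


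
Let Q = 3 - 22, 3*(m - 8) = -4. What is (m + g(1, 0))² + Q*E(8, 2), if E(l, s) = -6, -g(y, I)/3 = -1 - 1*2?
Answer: 3235/9 ≈ 359.44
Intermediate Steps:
g(y, I) = 9 (g(y, I) = -3*(-1 - 1*2) = -3*(-1 - 2) = -3*(-3) = 9)
m = 20/3 (m = 8 + (⅓)*(-4) = 8 - 4/3 = 20/3 ≈ 6.6667)
Q = -19
(m + g(1, 0))² + Q*E(8, 2) = (20/3 + 9)² - 19*(-6) = (47/3)² + 114 = 2209/9 + 114 = 3235/9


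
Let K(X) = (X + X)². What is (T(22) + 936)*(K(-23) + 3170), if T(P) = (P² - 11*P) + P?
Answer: 6343200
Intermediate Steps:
T(P) = P² - 10*P
K(X) = 4*X² (K(X) = (2*X)² = 4*X²)
(T(22) + 936)*(K(-23) + 3170) = (22*(-10 + 22) + 936)*(4*(-23)² + 3170) = (22*12 + 936)*(4*529 + 3170) = (264 + 936)*(2116 + 3170) = 1200*5286 = 6343200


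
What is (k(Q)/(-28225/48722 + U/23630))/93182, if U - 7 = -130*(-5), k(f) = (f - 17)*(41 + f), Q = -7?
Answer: 6907805160/435040993177 ≈ 0.015879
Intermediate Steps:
k(f) = (-17 + f)*(41 + f)
U = 657 (U = 7 - 130*(-5) = 7 + 650 = 657)
(k(Q)/(-28225/48722 + U/23630))/93182 = ((-697 + (-7)**2 + 24*(-7))/(-28225/48722 + 657/23630))/93182 = ((-697 + 49 - 168)/(-28225*1/48722 + 657*(1/23630)))*(1/93182) = -816/(-28225/48722 + 657/23630)*(1/93182) = -816/(-9337447/16930895)*(1/93182) = -816*(-16930895/9337447)*(1/93182) = (13815610320/9337447)*(1/93182) = 6907805160/435040993177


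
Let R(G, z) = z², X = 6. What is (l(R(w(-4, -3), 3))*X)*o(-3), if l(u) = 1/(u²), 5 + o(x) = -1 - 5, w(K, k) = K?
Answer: -22/27 ≈ -0.81481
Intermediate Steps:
o(x) = -11 (o(x) = -5 + (-1 - 5) = -5 - 6 = -11)
l(u) = u⁻²
(l(R(w(-4, -3), 3))*X)*o(-3) = (6/(3²)²)*(-11) = (6/9²)*(-11) = ((1/81)*6)*(-11) = (2/27)*(-11) = -22/27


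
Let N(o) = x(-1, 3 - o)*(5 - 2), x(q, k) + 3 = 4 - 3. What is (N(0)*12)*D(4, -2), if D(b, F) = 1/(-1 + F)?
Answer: 24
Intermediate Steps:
x(q, k) = -2 (x(q, k) = -3 + (4 - 3) = -3 + 1 = -2)
N(o) = -6 (N(o) = -2*(5 - 2) = -2*3 = -6)
(N(0)*12)*D(4, -2) = (-6*12)/(-1 - 2) = -72/(-3) = -72*(-1/3) = 24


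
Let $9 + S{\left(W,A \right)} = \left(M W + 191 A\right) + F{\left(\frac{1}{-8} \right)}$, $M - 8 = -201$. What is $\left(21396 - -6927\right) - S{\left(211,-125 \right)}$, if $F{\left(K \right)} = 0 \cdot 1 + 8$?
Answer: $92922$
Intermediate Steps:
$M = -193$ ($M = 8 - 201 = -193$)
$F{\left(K \right)} = 8$ ($F{\left(K \right)} = 0 + 8 = 8$)
$S{\left(W,A \right)} = -1 - 193 W + 191 A$ ($S{\left(W,A \right)} = -9 + \left(\left(- 193 W + 191 A\right) + 8\right) = -9 + \left(8 - 193 W + 191 A\right) = -1 - 193 W + 191 A$)
$\left(21396 - -6927\right) - S{\left(211,-125 \right)} = \left(21396 - -6927\right) - \left(-1 - 40723 + 191 \left(-125\right)\right) = \left(21396 + 6927\right) - \left(-1 - 40723 - 23875\right) = 28323 - -64599 = 28323 + 64599 = 92922$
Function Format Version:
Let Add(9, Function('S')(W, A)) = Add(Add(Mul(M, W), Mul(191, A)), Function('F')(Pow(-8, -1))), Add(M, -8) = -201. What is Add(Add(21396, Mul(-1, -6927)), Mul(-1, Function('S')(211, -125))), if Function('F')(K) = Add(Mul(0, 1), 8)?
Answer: 92922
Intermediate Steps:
M = -193 (M = Add(8, -201) = -193)
Function('F')(K) = 8 (Function('F')(K) = Add(0, 8) = 8)
Function('S')(W, A) = Add(-1, Mul(-193, W), Mul(191, A)) (Function('S')(W, A) = Add(-9, Add(Add(Mul(-193, W), Mul(191, A)), 8)) = Add(-9, Add(8, Mul(-193, W), Mul(191, A))) = Add(-1, Mul(-193, W), Mul(191, A)))
Add(Add(21396, Mul(-1, -6927)), Mul(-1, Function('S')(211, -125))) = Add(Add(21396, Mul(-1, -6927)), Mul(-1, Add(-1, Mul(-193, 211), Mul(191, -125)))) = Add(Add(21396, 6927), Mul(-1, Add(-1, -40723, -23875))) = Add(28323, Mul(-1, -64599)) = Add(28323, 64599) = 92922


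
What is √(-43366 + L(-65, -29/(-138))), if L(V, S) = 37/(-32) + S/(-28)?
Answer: I*√647493264978/3864 ≈ 208.25*I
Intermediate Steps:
L(V, S) = -37/32 - S/28 (L(V, S) = 37*(-1/32) + S*(-1/28) = -37/32 - S/28)
√(-43366 + L(-65, -29/(-138))) = √(-43366 + (-37/32 - (-29)/(28*(-138)))) = √(-43366 + (-37/32 - (-29)*(-1)/(28*138))) = √(-43366 + (-37/32 - 1/28*29/138)) = √(-43366 + (-37/32 - 29/3864)) = √(-43366 - 17987/15456) = √(-670282883/15456) = I*√647493264978/3864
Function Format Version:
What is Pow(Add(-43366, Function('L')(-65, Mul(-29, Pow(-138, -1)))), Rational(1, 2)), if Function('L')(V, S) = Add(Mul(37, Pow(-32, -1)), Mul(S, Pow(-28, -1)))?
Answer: Mul(Rational(1, 3864), I, Pow(647493264978, Rational(1, 2))) ≈ Mul(208.25, I)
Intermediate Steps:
Function('L')(V, S) = Add(Rational(-37, 32), Mul(Rational(-1, 28), S)) (Function('L')(V, S) = Add(Mul(37, Rational(-1, 32)), Mul(S, Rational(-1, 28))) = Add(Rational(-37, 32), Mul(Rational(-1, 28), S)))
Pow(Add(-43366, Function('L')(-65, Mul(-29, Pow(-138, -1)))), Rational(1, 2)) = Pow(Add(-43366, Add(Rational(-37, 32), Mul(Rational(-1, 28), Mul(-29, Pow(-138, -1))))), Rational(1, 2)) = Pow(Add(-43366, Add(Rational(-37, 32), Mul(Rational(-1, 28), Mul(-29, Rational(-1, 138))))), Rational(1, 2)) = Pow(Add(-43366, Add(Rational(-37, 32), Mul(Rational(-1, 28), Rational(29, 138)))), Rational(1, 2)) = Pow(Add(-43366, Add(Rational(-37, 32), Rational(-29, 3864))), Rational(1, 2)) = Pow(Add(-43366, Rational(-17987, 15456)), Rational(1, 2)) = Pow(Rational(-670282883, 15456), Rational(1, 2)) = Mul(Rational(1, 3864), I, Pow(647493264978, Rational(1, 2)))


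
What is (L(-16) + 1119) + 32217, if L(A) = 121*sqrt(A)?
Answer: 33336 + 484*I ≈ 33336.0 + 484.0*I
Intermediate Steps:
(L(-16) + 1119) + 32217 = (121*sqrt(-16) + 1119) + 32217 = (121*(4*I) + 1119) + 32217 = (484*I + 1119) + 32217 = (1119 + 484*I) + 32217 = 33336 + 484*I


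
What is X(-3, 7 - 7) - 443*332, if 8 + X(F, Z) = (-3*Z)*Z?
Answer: -147084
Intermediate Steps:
X(F, Z) = -8 - 3*Z**2 (X(F, Z) = -8 + (-3*Z)*Z = -8 - 3*Z**2)
X(-3, 7 - 7) - 443*332 = (-8 - 3*(7 - 7)**2) - 443*332 = (-8 - 3*0**2) - 147076 = (-8 - 3*0) - 147076 = (-8 + 0) - 147076 = -8 - 147076 = -147084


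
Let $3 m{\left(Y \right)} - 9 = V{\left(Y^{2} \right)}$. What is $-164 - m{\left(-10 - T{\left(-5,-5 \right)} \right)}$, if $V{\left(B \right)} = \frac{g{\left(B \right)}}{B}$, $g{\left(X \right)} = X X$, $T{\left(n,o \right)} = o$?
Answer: $- \frac{526}{3} \approx -175.33$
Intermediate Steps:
$g{\left(X \right)} = X^{2}$
$V{\left(B \right)} = B$ ($V{\left(B \right)} = \frac{B^{2}}{B} = B$)
$m{\left(Y \right)} = 3 + \frac{Y^{2}}{3}$
$-164 - m{\left(-10 - T{\left(-5,-5 \right)} \right)} = -164 - \left(3 + \frac{\left(-10 - -5\right)^{2}}{3}\right) = -164 - \left(3 + \frac{\left(-10 + 5\right)^{2}}{3}\right) = -164 - \left(3 + \frac{\left(-5\right)^{2}}{3}\right) = -164 - \left(3 + \frac{1}{3} \cdot 25\right) = -164 - \left(3 + \frac{25}{3}\right) = -164 - \frac{34}{3} = - \frac{526}{3}$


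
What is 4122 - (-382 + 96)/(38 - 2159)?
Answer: 8742476/2121 ≈ 4121.9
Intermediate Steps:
4122 - (-382 + 96)/(38 - 2159) = 4122 - (-286)/(-2121) = 4122 - (-286)*(-1)/2121 = 4122 - 1*286/2121 = 4122 - 286/2121 = 8742476/2121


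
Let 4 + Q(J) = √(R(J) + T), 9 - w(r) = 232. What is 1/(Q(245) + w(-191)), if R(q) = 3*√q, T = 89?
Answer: -1/(227 - √(89 + 21*√5)) ≈ -0.0046438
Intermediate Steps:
w(r) = -223 (w(r) = 9 - 1*232 = 9 - 232 = -223)
Q(J) = -4 + √(89 + 3*√J) (Q(J) = -4 + √(3*√J + 89) = -4 + √(89 + 3*√J))
1/(Q(245) + w(-191)) = 1/((-4 + √(89 + 3*√245)) - 223) = 1/((-4 + √(89 + 3*(7*√5))) - 223) = 1/((-4 + √(89 + 21*√5)) - 223) = 1/(-227 + √(89 + 21*√5))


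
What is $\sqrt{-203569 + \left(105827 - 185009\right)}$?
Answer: $i \sqrt{282751} \approx 531.74 i$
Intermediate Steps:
$\sqrt{-203569 + \left(105827 - 185009\right)} = \sqrt{-203569 - 79182} = \sqrt{-282751} = i \sqrt{282751}$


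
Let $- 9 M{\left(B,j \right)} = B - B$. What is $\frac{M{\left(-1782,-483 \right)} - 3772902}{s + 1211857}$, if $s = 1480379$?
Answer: $- \frac{628817}{448706} \approx -1.4014$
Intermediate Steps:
$M{\left(B,j \right)} = 0$ ($M{\left(B,j \right)} = - \frac{B - B}{9} = \left(- \frac{1}{9}\right) 0 = 0$)
$\frac{M{\left(-1782,-483 \right)} - 3772902}{s + 1211857} = \frac{0 - 3772902}{1480379 + 1211857} = - \frac{3772902}{2692236} = \left(-3772902\right) \frac{1}{2692236} = - \frac{628817}{448706}$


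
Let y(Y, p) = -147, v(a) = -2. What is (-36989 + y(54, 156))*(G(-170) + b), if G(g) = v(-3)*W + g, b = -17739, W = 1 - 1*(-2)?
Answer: 665291440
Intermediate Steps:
W = 3 (W = 1 + 2 = 3)
G(g) = -6 + g (G(g) = -2*3 + g = -6 + g)
(-36989 + y(54, 156))*(G(-170) + b) = (-36989 - 147)*((-6 - 170) - 17739) = -37136*(-176 - 17739) = -37136*(-17915) = 665291440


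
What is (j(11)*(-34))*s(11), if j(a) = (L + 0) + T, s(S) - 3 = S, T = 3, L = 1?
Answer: -1904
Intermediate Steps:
s(S) = 3 + S
j(a) = 4 (j(a) = (1 + 0) + 3 = 1 + 3 = 4)
(j(11)*(-34))*s(11) = (4*(-34))*(3 + 11) = -136*14 = -1904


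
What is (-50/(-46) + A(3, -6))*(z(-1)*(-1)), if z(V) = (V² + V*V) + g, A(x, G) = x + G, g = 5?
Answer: 308/23 ≈ 13.391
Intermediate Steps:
A(x, G) = G + x
z(V) = 5 + 2*V² (z(V) = (V² + V*V) + 5 = (V² + V²) + 5 = 2*V² + 5 = 5 + 2*V²)
(-50/(-46) + A(3, -6))*(z(-1)*(-1)) = (-50/(-46) + (-6 + 3))*((5 + 2*(-1)²)*(-1)) = (-50*(-1/46) - 3)*((5 + 2*1)*(-1)) = (25/23 - 3)*((5 + 2)*(-1)) = -308*(-1)/23 = -44/23*(-7) = 308/23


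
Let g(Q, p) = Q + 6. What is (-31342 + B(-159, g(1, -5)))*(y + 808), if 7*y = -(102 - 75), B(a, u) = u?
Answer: -176384715/7 ≈ -2.5198e+7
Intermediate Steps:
g(Q, p) = 6 + Q
y = -27/7 (y = (-(102 - 75))/7 = (-1*27)/7 = (⅐)*(-27) = -27/7 ≈ -3.8571)
(-31342 + B(-159, g(1, -5)))*(y + 808) = (-31342 + (6 + 1))*(-27/7 + 808) = (-31342 + 7)*(5629/7) = -31335*5629/7 = -176384715/7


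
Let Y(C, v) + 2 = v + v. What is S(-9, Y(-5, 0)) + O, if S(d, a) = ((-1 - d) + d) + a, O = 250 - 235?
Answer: 12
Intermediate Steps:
Y(C, v) = -2 + 2*v (Y(C, v) = -2 + (v + v) = -2 + 2*v)
O = 15
S(d, a) = -1 + a
S(-9, Y(-5, 0)) + O = (-1 + (-2 + 2*0)) + 15 = (-1 + (-2 + 0)) + 15 = (-1 - 2) + 15 = -3 + 15 = 12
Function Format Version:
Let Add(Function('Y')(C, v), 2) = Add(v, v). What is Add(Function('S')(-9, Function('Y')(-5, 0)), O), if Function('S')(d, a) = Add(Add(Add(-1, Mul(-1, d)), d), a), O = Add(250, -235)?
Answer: 12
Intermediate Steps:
Function('Y')(C, v) = Add(-2, Mul(2, v)) (Function('Y')(C, v) = Add(-2, Add(v, v)) = Add(-2, Mul(2, v)))
O = 15
Function('S')(d, a) = Add(-1, a)
Add(Function('S')(-9, Function('Y')(-5, 0)), O) = Add(Add(-1, Add(-2, Mul(2, 0))), 15) = Add(Add(-1, Add(-2, 0)), 15) = Add(Add(-1, -2), 15) = Add(-3, 15) = 12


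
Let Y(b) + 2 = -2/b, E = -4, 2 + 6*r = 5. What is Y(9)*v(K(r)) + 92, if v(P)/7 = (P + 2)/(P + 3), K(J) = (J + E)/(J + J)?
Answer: 136/3 ≈ 45.333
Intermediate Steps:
r = 1/2 (r = -1/3 + (1/6)*5 = -1/3 + 5/6 = 1/2 ≈ 0.50000)
Y(b) = -2 - 2/b
K(J) = (-4 + J)/(2*J) (K(J) = (J - 4)/(J + J) = (-4 + J)/((2*J)) = (-4 + J)*(1/(2*J)) = (-4 + J)/(2*J))
v(P) = 7*(2 + P)/(3 + P) (v(P) = 7*((P + 2)/(P + 3)) = 7*((2 + P)/(3 + P)) = 7*(2 + P)/(3 + P))
Y(9)*v(K(r)) + 92 = (-2 - 2/9)*(7*(2 + (-4 + 1/2)/(2*(1/2)))/(3 + (-4 + 1/2)/(2*(1/2)))) + 92 = (-2 - 2*1/9)*(7*(2 + (1/2)*2*(-7/2))/(3 + (1/2)*2*(-7/2))) + 92 = (-2 - 2/9)*(7*(2 - 7/2)/(3 - 7/2)) + 92 = -140*(-3)/(9*(-1/2)*2) + 92 = -140*(-2)*(-3)/(9*2) + 92 = -20/9*21 + 92 = -140/3 + 92 = 136/3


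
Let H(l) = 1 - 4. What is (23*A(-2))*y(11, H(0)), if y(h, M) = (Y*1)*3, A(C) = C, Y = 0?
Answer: 0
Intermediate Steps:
H(l) = -3
y(h, M) = 0 (y(h, M) = (0*1)*3 = 0*3 = 0)
(23*A(-2))*y(11, H(0)) = (23*(-2))*0 = -46*0 = 0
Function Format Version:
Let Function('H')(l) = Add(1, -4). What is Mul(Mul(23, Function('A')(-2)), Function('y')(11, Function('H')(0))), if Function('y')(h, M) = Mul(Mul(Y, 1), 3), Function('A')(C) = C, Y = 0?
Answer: 0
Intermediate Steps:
Function('H')(l) = -3
Function('y')(h, M) = 0 (Function('y')(h, M) = Mul(Mul(0, 1), 3) = Mul(0, 3) = 0)
Mul(Mul(23, Function('A')(-2)), Function('y')(11, Function('H')(0))) = Mul(Mul(23, -2), 0) = Mul(-46, 0) = 0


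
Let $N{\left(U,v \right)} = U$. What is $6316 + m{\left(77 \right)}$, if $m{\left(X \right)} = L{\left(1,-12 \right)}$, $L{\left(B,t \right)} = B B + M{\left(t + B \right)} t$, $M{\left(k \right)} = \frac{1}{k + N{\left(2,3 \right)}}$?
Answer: $\frac{18955}{3} \approx 6318.3$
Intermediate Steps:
$M{\left(k \right)} = \frac{1}{2 + k}$ ($M{\left(k \right)} = \frac{1}{k + 2} = \frac{1}{2 + k}$)
$L{\left(B,t \right)} = B^{2} + \frac{t}{2 + B + t}$ ($L{\left(B,t \right)} = B B + \frac{t}{2 + \left(t + B\right)} = B^{2} + \frac{t}{2 + \left(B + t\right)} = B^{2} + \frac{t}{2 + B + t}$)
$m{\left(X \right)} = \frac{7}{3}$ ($m{\left(X \right)} = \frac{-12 + 1^{2} \left(2 + 1 - 12\right)}{2 + 1 - 12} = \frac{-12 + 1 \left(-9\right)}{-9} = - \frac{-12 - 9}{9} = \left(- \frac{1}{9}\right) \left(-21\right) = \frac{7}{3}$)
$6316 + m{\left(77 \right)} = 6316 + \frac{7}{3} = \frac{18955}{3}$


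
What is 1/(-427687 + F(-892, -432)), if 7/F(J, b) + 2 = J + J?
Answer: -1786/763848989 ≈ -2.3382e-6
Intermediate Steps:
F(J, b) = 7/(-2 + 2*J) (F(J, b) = 7/(-2 + (J + J)) = 7/(-2 + 2*J))
1/(-427687 + F(-892, -432)) = 1/(-427687 + 7/(2*(-1 - 892))) = 1/(-427687 + (7/2)/(-893)) = 1/(-427687 + (7/2)*(-1/893)) = 1/(-427687 - 7/1786) = 1/(-763848989/1786) = -1786/763848989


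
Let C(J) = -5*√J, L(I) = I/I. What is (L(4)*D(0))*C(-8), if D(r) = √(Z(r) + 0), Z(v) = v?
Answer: 0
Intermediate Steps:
L(I) = 1
D(r) = √r (D(r) = √(r + 0) = √r)
(L(4)*D(0))*C(-8) = (1*√0)*(-10*I*√2) = (1*0)*(-10*I*√2) = 0*(-10*I*√2) = 0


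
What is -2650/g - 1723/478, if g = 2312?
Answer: -1312569/276284 ≈ -4.7508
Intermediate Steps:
-2650/g - 1723/478 = -2650/2312 - 1723/478 = -2650*1/2312 - 1723*1/478 = -1325/1156 - 1723/478 = -1312569/276284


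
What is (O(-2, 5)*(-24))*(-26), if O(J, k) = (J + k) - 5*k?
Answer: -13728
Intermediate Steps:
O(J, k) = J - 4*k
(O(-2, 5)*(-24))*(-26) = ((-2 - 4*5)*(-24))*(-26) = ((-2 - 20)*(-24))*(-26) = -22*(-24)*(-26) = 528*(-26) = -13728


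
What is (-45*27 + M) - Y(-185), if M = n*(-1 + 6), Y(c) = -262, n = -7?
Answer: -988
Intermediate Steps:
M = -35 (M = -7*(-1 + 6) = -7*5 = -35)
(-45*27 + M) - Y(-185) = (-45*27 - 35) - 1*(-262) = (-1215 - 35) + 262 = -1250 + 262 = -988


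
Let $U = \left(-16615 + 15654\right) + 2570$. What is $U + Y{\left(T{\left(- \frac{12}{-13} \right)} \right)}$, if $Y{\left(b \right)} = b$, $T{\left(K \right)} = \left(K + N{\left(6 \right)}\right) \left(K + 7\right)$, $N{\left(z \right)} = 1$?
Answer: $\frac{274496}{169} \approx 1624.2$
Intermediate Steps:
$T{\left(K \right)} = \left(1 + K\right) \left(7 + K\right)$ ($T{\left(K \right)} = \left(K + 1\right) \left(K + 7\right) = \left(1 + K\right) \left(7 + K\right)$)
$U = 1609$ ($U = -961 + 2570 = 1609$)
$U + Y{\left(T{\left(- \frac{12}{-13} \right)} \right)} = 1609 + \left(7 + \left(- \frac{12}{-13}\right)^{2} + 8 \left(- \frac{12}{-13}\right)\right) = 1609 + \left(7 + \left(\left(-12\right) \left(- \frac{1}{13}\right)\right)^{2} + 8 \left(\left(-12\right) \left(- \frac{1}{13}\right)\right)\right) = 1609 + \left(7 + \left(\frac{12}{13}\right)^{2} + 8 \cdot \frac{12}{13}\right) = 1609 + \left(7 + \frac{144}{169} + \frac{96}{13}\right) = 1609 + \frac{2575}{169} = \frac{274496}{169}$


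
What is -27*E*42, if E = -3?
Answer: 3402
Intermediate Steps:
-27*E*42 = -27*(-3)*42 = -(-81)*42 = -1*(-3402) = 3402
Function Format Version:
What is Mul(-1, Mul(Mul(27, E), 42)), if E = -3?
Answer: 3402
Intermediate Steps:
Mul(-1, Mul(Mul(27, E), 42)) = Mul(-1, Mul(Mul(27, -3), 42)) = Mul(-1, Mul(-81, 42)) = Mul(-1, -3402) = 3402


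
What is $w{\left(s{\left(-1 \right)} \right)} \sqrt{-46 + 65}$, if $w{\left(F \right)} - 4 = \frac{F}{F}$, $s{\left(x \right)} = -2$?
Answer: $5 \sqrt{19} \approx 21.794$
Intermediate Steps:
$w{\left(F \right)} = 5$ ($w{\left(F \right)} = 4 + \frac{F}{F} = 4 + 1 = 5$)
$w{\left(s{\left(-1 \right)} \right)} \sqrt{-46 + 65} = 5 \sqrt{-46 + 65} = 5 \sqrt{19}$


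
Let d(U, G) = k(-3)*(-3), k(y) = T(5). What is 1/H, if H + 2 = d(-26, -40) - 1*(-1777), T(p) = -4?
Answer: 1/1787 ≈ 0.00055960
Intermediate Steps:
k(y) = -4
d(U, G) = 12 (d(U, G) = -4*(-3) = 12)
H = 1787 (H = -2 + (12 - 1*(-1777)) = -2 + (12 + 1777) = -2 + 1789 = 1787)
1/H = 1/1787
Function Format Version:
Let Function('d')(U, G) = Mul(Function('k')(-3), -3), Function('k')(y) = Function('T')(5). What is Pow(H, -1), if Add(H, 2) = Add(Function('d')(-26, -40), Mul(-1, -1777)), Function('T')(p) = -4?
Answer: Rational(1, 1787) ≈ 0.00055960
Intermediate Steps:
Function('k')(y) = -4
Function('d')(U, G) = 12 (Function('d')(U, G) = Mul(-4, -3) = 12)
H = 1787 (H = Add(-2, Add(12, Mul(-1, -1777))) = Add(-2, Add(12, 1777)) = Add(-2, 1789) = 1787)
Pow(H, -1) = Pow(1787, -1) = Rational(1, 1787)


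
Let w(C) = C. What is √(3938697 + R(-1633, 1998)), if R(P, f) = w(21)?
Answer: 7*√80382 ≈ 1984.6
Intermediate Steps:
R(P, f) = 21
√(3938697 + R(-1633, 1998)) = √(3938697 + 21) = √3938718 = 7*√80382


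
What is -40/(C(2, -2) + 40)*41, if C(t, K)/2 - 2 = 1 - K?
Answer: -164/5 ≈ -32.800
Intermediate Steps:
C(t, K) = 6 - 2*K (C(t, K) = 4 + 2*(1 - K) = 4 + (2 - 2*K) = 6 - 2*K)
-40/(C(2, -2) + 40)*41 = -40/((6 - 2*(-2)) + 40)*41 = -40/((6 + 4) + 40)*41 = -40/(10 + 40)*41 = -40/50*41 = -40*1/50*41 = -⅘*41 = -164/5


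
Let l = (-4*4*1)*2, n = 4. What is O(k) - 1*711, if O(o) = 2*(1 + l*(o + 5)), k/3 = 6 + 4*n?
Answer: -5253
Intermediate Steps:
l = -32 (l = -16*1*2 = -16*2 = -32)
k = 66 (k = 3*(6 + 4*4) = 3*(6 + 16) = 3*22 = 66)
O(o) = -318 - 64*o (O(o) = 2*(1 - 32*(o + 5)) = 2*(1 - 32*(5 + o)) = 2*(1 + (-160 - 32*o)) = 2*(-159 - 32*o) = -318 - 64*o)
O(k) - 1*711 = (-318 - 64*66) - 1*711 = (-318 - 4224) - 711 = -4542 - 711 = -5253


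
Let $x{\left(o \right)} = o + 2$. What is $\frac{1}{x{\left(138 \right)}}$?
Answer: $\frac{1}{140} \approx 0.0071429$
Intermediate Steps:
$x{\left(o \right)} = 2 + o$
$\frac{1}{x{\left(138 \right)}} = \frac{1}{2 + 138} = \frac{1}{140}$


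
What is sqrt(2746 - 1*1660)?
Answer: sqrt(1086) ≈ 32.955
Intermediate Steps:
sqrt(2746 - 1*1660) = sqrt(2746 - 1660) = sqrt(1086)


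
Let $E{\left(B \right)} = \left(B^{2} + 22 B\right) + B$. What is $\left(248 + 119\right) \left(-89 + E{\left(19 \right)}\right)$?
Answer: $260203$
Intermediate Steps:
$E{\left(B \right)} = B^{2} + 23 B$
$\left(248 + 119\right) \left(-89 + E{\left(19 \right)}\right) = \left(248 + 119\right) \left(-89 + 19 \left(23 + 19\right)\right) = 367 \left(-89 + 19 \cdot 42\right) = 367 \left(-89 + 798\right) = 367 \cdot 709 = 260203$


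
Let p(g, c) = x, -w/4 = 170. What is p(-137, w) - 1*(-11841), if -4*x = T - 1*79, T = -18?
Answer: 47461/4 ≈ 11865.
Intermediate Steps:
w = -680 (w = -4*170 = -680)
x = 97/4 (x = -(-18 - 1*79)/4 = -(-18 - 79)/4 = -¼*(-97) = 97/4 ≈ 24.250)
p(g, c) = 97/4
p(-137, w) - 1*(-11841) = 97/4 - 1*(-11841) = 97/4 + 11841 = 47461/4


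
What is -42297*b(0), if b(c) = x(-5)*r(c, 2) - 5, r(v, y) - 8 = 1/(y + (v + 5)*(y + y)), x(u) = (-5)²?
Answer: -182511555/22 ≈ -8.2960e+6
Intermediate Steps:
x(u) = 25
r(v, y) = 8 + 1/(y + 2*y*(5 + v)) (r(v, y) = 8 + 1/(y + (v + 5)*(y + y)) = 8 + 1/(y + (5 + v)*(2*y)) = 8 + 1/(y + 2*y*(5 + v)))
b(c) = -5 + 25*(177 + 32*c)/(2*(11 + 2*c)) (b(c) = 25*((1 + 88*2 + 16*c*2)/(2*(11 + 2*c))) - 5 = 25*((1 + 176 + 32*c)/(2*(11 + 2*c))) - 5 = 25*((177 + 32*c)/(2*(11 + 2*c))) - 5 = 25*(177 + 32*c)/(2*(11 + 2*c)) - 5 = -5 + 25*(177 + 32*c)/(2*(11 + 2*c)))
-42297*b(0) = -211485*(863 + 156*0)/(2*(11 + 2*0)) = -211485*(863 + 0)/(2*(11 + 0)) = -211485*863/(2*11) = -42297*4315/22 = -182511555/22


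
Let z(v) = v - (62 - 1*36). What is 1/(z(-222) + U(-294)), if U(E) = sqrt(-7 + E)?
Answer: -248/61805 - I*sqrt(301)/61805 ≈ -0.0040126 - 0.00028071*I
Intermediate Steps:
z(v) = -26 + v (z(v) = v - (62 - 36) = v - 1*26 = v - 26 = -26 + v)
1/(z(-222) + U(-294)) = 1/((-26 - 222) + sqrt(-7 - 294)) = 1/(-248 + sqrt(-301)) = 1/(-248 + I*sqrt(301))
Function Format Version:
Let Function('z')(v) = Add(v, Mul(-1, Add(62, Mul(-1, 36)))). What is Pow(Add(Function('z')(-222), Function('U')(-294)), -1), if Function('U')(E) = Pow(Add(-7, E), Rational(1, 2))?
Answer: Add(Rational(-248, 61805), Mul(Rational(-1, 61805), I, Pow(301, Rational(1, 2)))) ≈ Add(-0.0040126, Mul(-0.00028071, I))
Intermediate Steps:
Function('z')(v) = Add(-26, v) (Function('z')(v) = Add(v, Mul(-1, Add(62, -36))) = Add(v, Mul(-1, 26)) = Add(v, -26) = Add(-26, v))
Pow(Add(Function('z')(-222), Function('U')(-294)), -1) = Pow(Add(Add(-26, -222), Pow(Add(-7, -294), Rational(1, 2))), -1) = Pow(Add(-248, Pow(-301, Rational(1, 2))), -1) = Pow(Add(-248, Mul(I, Pow(301, Rational(1, 2)))), -1)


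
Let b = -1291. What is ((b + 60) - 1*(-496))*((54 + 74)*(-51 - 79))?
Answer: 12230400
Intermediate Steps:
((b + 60) - 1*(-496))*((54 + 74)*(-51 - 79)) = ((-1291 + 60) - 1*(-496))*((54 + 74)*(-51 - 79)) = (-1231 + 496)*(128*(-130)) = -735*(-16640) = 12230400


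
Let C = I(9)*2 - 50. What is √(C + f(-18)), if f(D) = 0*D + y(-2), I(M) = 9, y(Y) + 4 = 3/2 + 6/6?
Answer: I*√134/2 ≈ 5.7879*I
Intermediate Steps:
y(Y) = -3/2 (y(Y) = -4 + (3/2 + 6/6) = -4 + (3*(½) + 6*(⅙)) = -4 + (3/2 + 1) = -4 + 5/2 = -3/2)
f(D) = -3/2 (f(D) = 0*D - 3/2 = 0 - 3/2 = -3/2)
C = -32 (C = 9*2 - 50 = 18 - 50 = -32)
√(C + f(-18)) = √(-32 - 3/2) = √(-67/2) = I*√134/2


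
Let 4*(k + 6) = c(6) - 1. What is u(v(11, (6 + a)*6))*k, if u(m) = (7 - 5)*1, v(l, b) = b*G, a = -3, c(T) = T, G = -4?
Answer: -19/2 ≈ -9.5000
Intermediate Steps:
v(l, b) = -4*b (v(l, b) = b*(-4) = -4*b)
u(m) = 2 (u(m) = 2*1 = 2)
k = -19/4 (k = -6 + (6 - 1)/4 = -6 + (¼)*5 = -6 + 5/4 = -19/4 ≈ -4.7500)
u(v(11, (6 + a)*6))*k = 2*(-19/4) = -19/2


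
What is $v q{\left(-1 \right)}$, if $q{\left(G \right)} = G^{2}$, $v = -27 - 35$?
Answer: $-62$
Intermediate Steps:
$v = -62$ ($v = -27 - 35 = -62$)
$v q{\left(-1 \right)} = - 62 \left(-1\right)^{2} = \left(-62\right) 1 = -62$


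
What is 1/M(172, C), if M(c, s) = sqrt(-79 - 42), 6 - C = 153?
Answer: -I/11 ≈ -0.090909*I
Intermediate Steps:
C = -147 (C = 6 - 1*153 = 6 - 153 = -147)
M(c, s) = 11*I (M(c, s) = sqrt(-121) = 11*I)
1/M(172, C) = 1/(11*I) = -I/11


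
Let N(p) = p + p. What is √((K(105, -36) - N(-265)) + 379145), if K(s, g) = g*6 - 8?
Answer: √379451 ≈ 616.00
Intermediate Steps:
K(s, g) = -8 + 6*g (K(s, g) = 6*g - 8 = -8 + 6*g)
N(p) = 2*p
√((K(105, -36) - N(-265)) + 379145) = √(((-8 + 6*(-36)) - 2*(-265)) + 379145) = √(((-8 - 216) - 1*(-530)) + 379145) = √((-224 + 530) + 379145) = √(306 + 379145) = √379451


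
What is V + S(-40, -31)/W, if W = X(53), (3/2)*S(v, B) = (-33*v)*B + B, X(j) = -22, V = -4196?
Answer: -97517/33 ≈ -2955.1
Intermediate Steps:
S(v, B) = 2*B/3 - 22*B*v (S(v, B) = 2*((-33*v)*B + B)/3 = 2*(-33*B*v + B)/3 = 2*(B - 33*B*v)/3 = 2*B/3 - 22*B*v)
W = -22
V + S(-40, -31)/W = -4196 + ((⅔)*(-31)*(1 - 33*(-40)))/(-22) = -4196 + ((⅔)*(-31)*(1 + 1320))*(-1/22) = -4196 + ((⅔)*(-31)*1321)*(-1/22) = -4196 - 81902/3*(-1/22) = -4196 + 40951/33 = -97517/33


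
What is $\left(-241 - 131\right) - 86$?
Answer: $-458$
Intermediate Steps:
$\left(-241 - 131\right) - 86 = -372 - 86 = -458$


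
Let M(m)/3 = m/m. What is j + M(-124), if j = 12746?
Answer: 12749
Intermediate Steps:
M(m) = 3 (M(m) = 3*(m/m) = 3*1 = 3)
j + M(-124) = 12746 + 3 = 12749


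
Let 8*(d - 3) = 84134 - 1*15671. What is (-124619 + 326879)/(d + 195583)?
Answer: 1618080/1633151 ≈ 0.99077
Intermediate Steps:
d = 68487/8 (d = 3 + (84134 - 1*15671)/8 = 3 + (84134 - 15671)/8 = 3 + (1/8)*68463 = 3 + 68463/8 = 68487/8 ≈ 8560.9)
(-124619 + 326879)/(d + 195583) = (-124619 + 326879)/(68487/8 + 195583) = 202260/(1633151/8) = 202260*(8/1633151) = 1618080/1633151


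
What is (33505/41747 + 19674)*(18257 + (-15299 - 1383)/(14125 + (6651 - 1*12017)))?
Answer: 6912269913970817/19245367 ≈ 3.5917e+8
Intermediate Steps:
(33505/41747 + 19674)*(18257 + (-15299 - 1383)/(14125 + (6651 - 1*12017))) = (33505*(1/41747) + 19674)*(18257 - 16682/(14125 + (6651 - 12017))) = (33505/41747 + 19674)*(18257 - 16682/(14125 - 5366)) = 821363983*(18257 - 16682/8759)/41747 = 821363983*(18257 - 16682*1/8759)/41747 = 821363983*(18257 - 878/461)/41747 = (821363983/41747)*(8415599/461) = 6912269913970817/19245367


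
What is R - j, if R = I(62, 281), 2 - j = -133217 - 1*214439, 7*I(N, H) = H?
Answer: -2433325/7 ≈ -3.4762e+5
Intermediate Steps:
I(N, H) = H/7
j = 347658 (j = 2 - (-133217 - 1*214439) = 2 - (-133217 - 214439) = 2 - 1*(-347656) = 2 + 347656 = 347658)
R = 281/7 (R = (⅐)*281 = 281/7 ≈ 40.143)
R - j = 281/7 - 1*347658 = 281/7 - 347658 = -2433325/7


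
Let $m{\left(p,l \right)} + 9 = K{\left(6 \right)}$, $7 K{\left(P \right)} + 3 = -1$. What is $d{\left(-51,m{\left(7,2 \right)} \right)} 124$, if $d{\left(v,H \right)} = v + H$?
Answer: $- \frac{52576}{7} \approx -7510.9$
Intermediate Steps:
$K{\left(P \right)} = - \frac{4}{7}$ ($K{\left(P \right)} = - \frac{3}{7} + \frac{1}{7} \left(-1\right) = - \frac{3}{7} - \frac{1}{7} = - \frac{4}{7}$)
$m{\left(p,l \right)} = - \frac{67}{7}$ ($m{\left(p,l \right)} = -9 - \frac{4}{7} = - \frac{67}{7}$)
$d{\left(v,H \right)} = H + v$
$d{\left(-51,m{\left(7,2 \right)} \right)} 124 = \left(- \frac{67}{7} - 51\right) 124 = \left(- \frac{424}{7}\right) 124 = - \frac{52576}{7}$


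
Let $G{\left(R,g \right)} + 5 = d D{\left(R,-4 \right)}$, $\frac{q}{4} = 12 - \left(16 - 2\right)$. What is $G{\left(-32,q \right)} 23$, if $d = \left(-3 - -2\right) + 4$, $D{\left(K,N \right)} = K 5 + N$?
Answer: $-11431$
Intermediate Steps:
$D{\left(K,N \right)} = N + 5 K$ ($D{\left(K,N \right)} = 5 K + N = N + 5 K$)
$d = 3$ ($d = \left(-3 + \left(-1 + 3\right)\right) + 4 = \left(-3 + 2\right) + 4 = -1 + 4 = 3$)
$q = -8$ ($q = 4 \left(12 - \left(16 - 2\right)\right) = 4 \left(12 - 14\right) = 4 \left(-2\right) = -8$)
$G{\left(R,g \right)} = -17 + 15 R$ ($G{\left(R,g \right)} = -5 + 3 \left(-4 + 5 R\right) = -5 + \left(-12 + 15 R\right) = -17 + 15 R$)
$G{\left(-32,q \right)} 23 = \left(-17 + 15 \left(-32\right)\right) 23 = \left(-17 - 480\right) 23 = \left(-497\right) 23 = -11431$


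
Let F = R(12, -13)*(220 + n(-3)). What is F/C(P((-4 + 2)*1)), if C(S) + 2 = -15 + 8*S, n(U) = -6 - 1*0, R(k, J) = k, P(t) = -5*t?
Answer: 856/21 ≈ 40.762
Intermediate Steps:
n(U) = -6 (n(U) = -6 + 0 = -6)
C(S) = -17 + 8*S (C(S) = -2 + (-15 + 8*S) = -17 + 8*S)
F = 2568 (F = 12*(220 - 6) = 12*214 = 2568)
F/C(P((-4 + 2)*1)) = 2568/(-17 + 8*(-5*(-4 + 2))) = 2568/(-17 + 8*(-(-10))) = 2568/(-17 + 8*(-5*(-2))) = 2568/(-17 + 8*10) = 2568/(-17 + 80) = 2568/63 = 2568*(1/63) = 856/21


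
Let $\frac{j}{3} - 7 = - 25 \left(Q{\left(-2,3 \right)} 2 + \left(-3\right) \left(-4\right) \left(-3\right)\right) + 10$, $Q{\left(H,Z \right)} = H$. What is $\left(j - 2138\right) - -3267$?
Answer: $4180$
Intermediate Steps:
$j = 3051$ ($j = 21 + 3 \left(- 25 \left(\left(-2\right) 2 + \left(-3\right) \left(-4\right) \left(-3\right)\right) + 10\right) = 21 + 3 \left(- 25 \left(-4 + 12 \left(-3\right)\right) + 10\right) = 21 + 3 \left(- 25 \left(-4 - 36\right) + 10\right) = 21 + 3 \left(\left(-25\right) \left(-40\right) + 10\right) = 21 + 3 \left(1000 + 10\right) = 21 + 3 \cdot 1010 = 21 + 3030 = 3051$)
$\left(j - 2138\right) - -3267 = \left(3051 - 2138\right) - -3267 = \left(3051 - 2138\right) + 3267 = 913 + 3267 = 4180$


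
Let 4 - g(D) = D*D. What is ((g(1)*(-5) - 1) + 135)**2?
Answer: 14161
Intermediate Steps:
g(D) = 4 - D**2 (g(D) = 4 - D*D = 4 - D**2)
((g(1)*(-5) - 1) + 135)**2 = (((4 - 1*1**2)*(-5) - 1) + 135)**2 = (((4 - 1*1)*(-5) - 1) + 135)**2 = (((4 - 1)*(-5) - 1) + 135)**2 = ((3*(-5) - 1) + 135)**2 = ((-15 - 1) + 135)**2 = (-16 + 135)**2 = 119**2 = 14161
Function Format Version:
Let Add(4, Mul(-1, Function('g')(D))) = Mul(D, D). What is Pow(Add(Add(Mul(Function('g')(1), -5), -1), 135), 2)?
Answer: 14161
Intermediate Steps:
Function('g')(D) = Add(4, Mul(-1, Pow(D, 2))) (Function('g')(D) = Add(4, Mul(-1, Mul(D, D))) = Add(4, Mul(-1, Pow(D, 2))))
Pow(Add(Add(Mul(Function('g')(1), -5), -1), 135), 2) = Pow(Add(Add(Mul(Add(4, Mul(-1, Pow(1, 2))), -5), -1), 135), 2) = Pow(Add(Add(Mul(Add(4, Mul(-1, 1)), -5), -1), 135), 2) = Pow(Add(Add(Mul(Add(4, -1), -5), -1), 135), 2) = Pow(Add(Add(Mul(3, -5), -1), 135), 2) = Pow(Add(Add(-15, -1), 135), 2) = Pow(Add(-16, 135), 2) = Pow(119, 2) = 14161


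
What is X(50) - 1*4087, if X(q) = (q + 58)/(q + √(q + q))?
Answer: -20426/5 ≈ -4085.2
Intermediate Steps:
X(q) = (58 + q)/(q + √2*√q) (X(q) = (58 + q)/(q + √(2*q)) = (58 + q)/(q + √2*√q))
X(50) - 1*4087 = (58 + 50)/(50 + √2*√50) - 1*4087 = 108/(50 + √2*(5*√2)) - 4087 = 108/(50 + 10) - 4087 = 108/60 - 4087 = (1/60)*108 - 4087 = 9/5 - 4087 = -20426/5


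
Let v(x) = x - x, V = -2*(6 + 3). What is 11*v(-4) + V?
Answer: -18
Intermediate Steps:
V = -18 (V = -2*9 = -18)
v(x) = 0
11*v(-4) + V = 11*0 - 18 = 0 - 18 = -18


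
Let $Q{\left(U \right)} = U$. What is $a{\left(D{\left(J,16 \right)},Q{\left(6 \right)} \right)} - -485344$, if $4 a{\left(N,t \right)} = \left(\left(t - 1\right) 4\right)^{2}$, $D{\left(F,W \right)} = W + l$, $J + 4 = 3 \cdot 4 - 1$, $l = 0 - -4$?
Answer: $485444$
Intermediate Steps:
$l = 4$ ($l = 0 + 4 = 4$)
$J = 7$ ($J = -4 + \left(3 \cdot 4 - 1\right) = -4 + \left(12 - 1\right) = -4 + 11 = 7$)
$D{\left(F,W \right)} = 4 + W$ ($D{\left(F,W \right)} = W + 4 = 4 + W$)
$a{\left(N,t \right)} = \frac{\left(-4 + 4 t\right)^{2}}{4}$ ($a{\left(N,t \right)} = \frac{\left(\left(t - 1\right) 4\right)^{2}}{4} = \frac{\left(\left(-1 + t\right) 4\right)^{2}}{4} = \frac{\left(-4 + 4 t\right)^{2}}{4}$)
$a{\left(D{\left(J,16 \right)},Q{\left(6 \right)} \right)} - -485344 = 4 \left(-1 + 6\right)^{2} - -485344 = 4 \cdot 5^{2} + 485344 = 4 \cdot 25 + 485344 = 100 + 485344 = 485444$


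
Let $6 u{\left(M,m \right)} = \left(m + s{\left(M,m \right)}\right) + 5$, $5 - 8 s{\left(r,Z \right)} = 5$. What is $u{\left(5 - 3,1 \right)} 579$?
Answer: $579$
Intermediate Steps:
$s{\left(r,Z \right)} = 0$ ($s{\left(r,Z \right)} = \frac{5}{8} - \frac{5}{8} = 0$)
$u{\left(M,m \right)} = \frac{5}{6} + \frac{m}{6}$ ($u{\left(M,m \right)} = \frac{\left(m + 0\right) + 5}{6} = \frac{m + 5}{6} = \frac{5 + m}{6} = \frac{5}{6} + \frac{m}{6}$)
$u{\left(5 - 3,1 \right)} 579 = \left(\frac{5}{6} + \frac{1}{6} \cdot 1\right) 579 = \left(\frac{5}{6} + \frac{1}{6}\right) 579 = 1 \cdot 579 = 579$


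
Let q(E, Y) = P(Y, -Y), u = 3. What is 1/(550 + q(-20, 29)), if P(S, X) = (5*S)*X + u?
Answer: -1/3652 ≈ -0.00027382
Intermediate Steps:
P(S, X) = 3 + 5*S*X (P(S, X) = (5*S)*X + 3 = 5*S*X + 3 = 3 + 5*S*X)
q(E, Y) = 3 - 5*Y² (q(E, Y) = 3 + 5*Y*(-Y) = 3 - 5*Y²)
1/(550 + q(-20, 29)) = 1/(550 + (3 - 5*29²)) = 1/(550 + (3 - 5*841)) = 1/(550 + (3 - 4205)) = 1/(550 - 4202) = 1/(-3652) = -1/3652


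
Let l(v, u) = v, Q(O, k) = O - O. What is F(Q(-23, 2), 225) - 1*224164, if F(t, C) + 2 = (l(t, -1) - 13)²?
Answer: -223997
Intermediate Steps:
Q(O, k) = 0
F(t, C) = -2 + (-13 + t)² (F(t, C) = -2 + (t - 13)² = -2 + (-13 + t)²)
F(Q(-23, 2), 225) - 1*224164 = (-2 + (-13 + 0)²) - 1*224164 = (-2 + (-13)²) - 224164 = (-2 + 169) - 224164 = 167 - 224164 = -223997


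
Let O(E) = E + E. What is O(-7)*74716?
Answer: -1046024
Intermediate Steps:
O(E) = 2*E
O(-7)*74716 = (2*(-7))*74716 = -14*74716 = -1046024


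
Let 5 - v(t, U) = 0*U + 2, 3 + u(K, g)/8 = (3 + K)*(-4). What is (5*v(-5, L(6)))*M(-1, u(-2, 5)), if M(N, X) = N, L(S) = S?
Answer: -15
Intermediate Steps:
u(K, g) = -120 - 32*K (u(K, g) = -24 + 8*((3 + K)*(-4)) = -24 + 8*(-12 - 4*K) = -24 + (-96 - 32*K) = -120 - 32*K)
v(t, U) = 3 (v(t, U) = 5 - (0*U + 2) = 5 - (0 + 2) = 5 - 1*2 = 5 - 2 = 3)
(5*v(-5, L(6)))*M(-1, u(-2, 5)) = (5*3)*(-1) = 15*(-1) = -15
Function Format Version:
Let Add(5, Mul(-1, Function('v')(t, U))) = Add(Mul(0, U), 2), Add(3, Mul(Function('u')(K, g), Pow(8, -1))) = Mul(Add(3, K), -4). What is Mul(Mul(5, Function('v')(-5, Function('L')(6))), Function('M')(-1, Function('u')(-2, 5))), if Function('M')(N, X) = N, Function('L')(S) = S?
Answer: -15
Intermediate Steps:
Function('u')(K, g) = Add(-120, Mul(-32, K)) (Function('u')(K, g) = Add(-24, Mul(8, Mul(Add(3, K), -4))) = Add(-24, Mul(8, Add(-12, Mul(-4, K)))) = Add(-24, Add(-96, Mul(-32, K))) = Add(-120, Mul(-32, K)))
Function('v')(t, U) = 3 (Function('v')(t, U) = Add(5, Mul(-1, Add(Mul(0, U), 2))) = Add(5, Mul(-1, Add(0, 2))) = Add(5, Mul(-1, 2)) = Add(5, -2) = 3)
Mul(Mul(5, Function('v')(-5, Function('L')(6))), Function('M')(-1, Function('u')(-2, 5))) = Mul(Mul(5, 3), -1) = Mul(15, -1) = -15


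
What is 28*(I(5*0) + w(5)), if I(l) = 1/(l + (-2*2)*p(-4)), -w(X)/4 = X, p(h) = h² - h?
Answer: -11207/20 ≈ -560.35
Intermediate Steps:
w(X) = -4*X
I(l) = 1/(-80 + l) (I(l) = 1/(l + (-2*2)*(-4*(-1 - 4))) = 1/(l - (-16)*(-5)) = 1/(l - 4*20) = 1/(l - 80) = 1/(-80 + l))
28*(I(5*0) + w(5)) = 28*(1/(-80 + 5*0) - 4*5) = 28*(1/(-80 + 0) - 20) = 28*(1/(-80) - 20) = 28*(-1/80 - 20) = 28*(-1601/80) = -11207/20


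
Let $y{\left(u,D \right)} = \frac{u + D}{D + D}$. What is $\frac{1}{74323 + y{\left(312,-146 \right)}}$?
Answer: $\frac{146}{10851075} \approx 1.3455 \cdot 10^{-5}$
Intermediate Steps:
$y{\left(u,D \right)} = \frac{D + u}{2 D}$
$\frac{1}{74323 + y{\left(312,-146 \right)}} = \frac{1}{74323 + \frac{-146 + 312}{2 \left(-146\right)}} = \frac{1}{74323 + \frac{1}{2} \left(- \frac{1}{146}\right) 166} = \frac{1}{74323 - \frac{83}{146}} = \frac{1}{\frac{10851075}{146}} = \frac{146}{10851075}$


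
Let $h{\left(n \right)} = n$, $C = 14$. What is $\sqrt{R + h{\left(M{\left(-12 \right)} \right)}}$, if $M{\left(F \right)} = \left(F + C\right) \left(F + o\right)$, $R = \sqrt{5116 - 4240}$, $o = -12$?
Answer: $\sqrt{-48 + 2 \sqrt{219}} \approx 4.2898 i$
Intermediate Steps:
$R = 2 \sqrt{219}$ ($R = \sqrt{876} = 2 \sqrt{219} \approx 29.597$)
$M{\left(F \right)} = \left(-12 + F\right) \left(14 + F\right)$ ($M{\left(F \right)} = \left(F + 14\right) \left(F - 12\right) = \left(14 + F\right) \left(-12 + F\right) = \left(-12 + F\right) \left(14 + F\right)$)
$\sqrt{R + h{\left(M{\left(-12 \right)} \right)}} = \sqrt{2 \sqrt{219} + \left(-168 + \left(-12\right)^{2} + 2 \left(-12\right)\right)} = \sqrt{2 \sqrt{219} - 48} = \sqrt{-48 + 2 \sqrt{219}}$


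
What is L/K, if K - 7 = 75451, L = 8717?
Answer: 8717/75458 ≈ 0.11552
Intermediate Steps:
K = 75458 (K = 7 + 75451 = 75458)
L/K = 8717/75458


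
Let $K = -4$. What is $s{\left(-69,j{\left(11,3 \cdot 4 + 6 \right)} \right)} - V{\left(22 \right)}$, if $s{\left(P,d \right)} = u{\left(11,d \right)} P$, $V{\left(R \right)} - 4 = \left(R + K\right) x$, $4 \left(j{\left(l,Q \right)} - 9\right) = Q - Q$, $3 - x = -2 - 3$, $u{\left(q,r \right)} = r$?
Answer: $-769$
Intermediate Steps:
$x = 8$ ($x = 3 - \left(-2 - 3\right) = 3 - -5 = 3 + 5 = 8$)
$j{\left(l,Q \right)} = 9$ ($j{\left(l,Q \right)} = 9 + \frac{Q - Q}{4} = 9 + \frac{1}{4} \cdot 0 = 9 + 0 = 9$)
$V{\left(R \right)} = -28 + 8 R$ ($V{\left(R \right)} = 4 + \left(R - 4\right) 8 = 4 + \left(-4 + R\right) 8 = 4 + \left(-32 + 8 R\right) = -28 + 8 R$)
$s{\left(P,d \right)} = P d$ ($s{\left(P,d \right)} = d P = P d$)
$s{\left(-69,j{\left(11,3 \cdot 4 + 6 \right)} \right)} - V{\left(22 \right)} = \left(-69\right) 9 - \left(-28 + 8 \cdot 22\right) = -621 - \left(-28 + 176\right) = -621 - 148 = -769$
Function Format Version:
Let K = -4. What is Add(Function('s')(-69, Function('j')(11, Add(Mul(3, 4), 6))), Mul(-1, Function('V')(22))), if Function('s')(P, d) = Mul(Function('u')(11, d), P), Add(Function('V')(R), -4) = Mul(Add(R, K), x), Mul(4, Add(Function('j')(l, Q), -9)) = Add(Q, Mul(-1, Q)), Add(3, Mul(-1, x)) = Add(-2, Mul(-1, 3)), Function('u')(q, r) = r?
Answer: -769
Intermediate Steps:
x = 8 (x = Add(3, Mul(-1, Add(-2, Mul(-1, 3)))) = Add(3, Mul(-1, Add(-2, -3))) = Add(3, Mul(-1, -5)) = Add(3, 5) = 8)
Function('j')(l, Q) = 9 (Function('j')(l, Q) = Add(9, Mul(Rational(1, 4), Add(Q, Mul(-1, Q)))) = Add(9, Mul(Rational(1, 4), 0)) = Add(9, 0) = 9)
Function('V')(R) = Add(-28, Mul(8, R)) (Function('V')(R) = Add(4, Mul(Add(R, -4), 8)) = Add(4, Mul(Add(-4, R), 8)) = Add(4, Add(-32, Mul(8, R))) = Add(-28, Mul(8, R)))
Function('s')(P, d) = Mul(P, d) (Function('s')(P, d) = Mul(d, P) = Mul(P, d))
Add(Function('s')(-69, Function('j')(11, Add(Mul(3, 4), 6))), Mul(-1, Function('V')(22))) = Add(Mul(-69, 9), Mul(-1, Add(-28, Mul(8, 22)))) = Add(-621, Mul(-1, Add(-28, 176))) = Add(-621, Mul(-1, 148)) = Add(-621, -148) = -769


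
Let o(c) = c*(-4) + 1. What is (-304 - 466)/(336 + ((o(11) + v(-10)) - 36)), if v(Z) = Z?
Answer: -770/247 ≈ -3.1174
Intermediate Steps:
o(c) = 1 - 4*c (o(c) = -4*c + 1 = 1 - 4*c)
(-304 - 466)/(336 + ((o(11) + v(-10)) - 36)) = (-304 - 466)/(336 + (((1 - 4*11) - 10) - 36)) = -770/(336 + (((1 - 44) - 10) - 36)) = -770/(336 + ((-43 - 10) - 36)) = -770/(336 + (-53 - 36)) = -770/(336 - 89) = -770/247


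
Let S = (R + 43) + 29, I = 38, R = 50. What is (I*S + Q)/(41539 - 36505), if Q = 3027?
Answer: 7663/5034 ≈ 1.5222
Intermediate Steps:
S = 122 (S = (50 + 43) + 29 = 93 + 29 = 122)
(I*S + Q)/(41539 - 36505) = (38*122 + 3027)/(41539 - 36505) = (4636 + 3027)/5034 = 7663*(1/5034) = 7663/5034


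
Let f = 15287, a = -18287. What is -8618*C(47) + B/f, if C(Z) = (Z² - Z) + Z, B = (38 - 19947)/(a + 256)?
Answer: -5247401372832405/275639897 ≈ -1.9037e+7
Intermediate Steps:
B = 19909/18031 (B = (38 - 19947)/(-18287 + 256) = -19909/(-18031) = -19909*(-1/18031) = 19909/18031 ≈ 1.1042)
C(Z) = Z²
-8618*C(47) + B/f = -8618*47² + (19909/18031)/15287 = -8618/(1/2209) + (19909/18031)*(1/15287) = -8618/1/2209 + 19909/275639897 = -8618*2209 + 19909/275639897 = -19037162 + 19909/275639897 = -5247401372832405/275639897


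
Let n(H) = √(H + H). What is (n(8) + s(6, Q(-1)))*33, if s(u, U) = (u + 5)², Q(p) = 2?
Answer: 4125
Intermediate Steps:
n(H) = √2*√H (n(H) = √(2*H) = √2*√H)
s(u, U) = (5 + u)²
(n(8) + s(6, Q(-1)))*33 = (√2*√8 + (5 + 6)²)*33 = (√2*(2*√2) + 11²)*33 = (4 + 121)*33 = 125*33 = 4125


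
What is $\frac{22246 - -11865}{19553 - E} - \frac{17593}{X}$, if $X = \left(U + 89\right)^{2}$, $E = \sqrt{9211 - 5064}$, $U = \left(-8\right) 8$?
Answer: $- \frac{6309221702191}{238947288750} + \frac{34111 \sqrt{4147}}{382315662} \approx -26.398$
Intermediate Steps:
$U = -64$
$E = \sqrt{4147} \approx 64.397$
$X = 625$ ($X = \left(-64 + 89\right)^{2} = 25^{2} = 625$)
$\frac{22246 - -11865}{19553 - E} - \frac{17593}{X} = \frac{22246 - -11865}{19553 - \sqrt{4147}} - \frac{17593}{625} = \frac{22246 + 11865}{19553 - \sqrt{4147}} - \frac{17593}{625} = \frac{34111}{19553 - \sqrt{4147}} - \frac{17593}{625} = - \frac{17593}{625} + \frac{34111}{19553 - \sqrt{4147}}$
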